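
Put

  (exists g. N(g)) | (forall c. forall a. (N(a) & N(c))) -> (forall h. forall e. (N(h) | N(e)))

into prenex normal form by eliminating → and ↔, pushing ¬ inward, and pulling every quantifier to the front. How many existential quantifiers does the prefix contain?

Rewrite implications/biconditionals: A → B as ¬A ∨ B.
  ~((exists g. N(g)) | (forall c. forall a. (N(a) & N(c)))) | (forall h. forall e. (N(h) | N(e)))
Push ¬ through the quantifiers and connectives to reach negation normal form:
  (forall g. ~N(g)) & (exists c. exists a. (~N(a) | ~N(c))) | (forall h. forall e. (N(h) | N(e)))
All bound variables are already distinct, so no renaming is needed.
Extract every quantifier outward, since the variables are now distinct and don't occur free across branches:
  forall g. exists c. exists a. forall h. forall e. (~N(g) & (~N(a) | ~N(c)) | N(h) | N(e))
The prefix is forall g exists c exists a forall h forall e: 3 universal, 2 existential.

2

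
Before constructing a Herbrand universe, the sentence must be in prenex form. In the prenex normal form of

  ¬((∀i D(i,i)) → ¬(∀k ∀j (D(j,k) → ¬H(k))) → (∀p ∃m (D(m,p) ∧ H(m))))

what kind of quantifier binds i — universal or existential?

universal

First replace A → B with ¬A ∨ B.
  ¬(¬(∀i D(i,i)) ∨ ¬¬(∀k ∀j (¬D(j,k) ∨ ¬H(k))) ∨ (∀p ∃m (D(m,p) ∧ H(m))))
Move each ¬ inward, flipping quantifiers it crosses:
  (∀i D(i,i)) ∧ (∃k ∃j (D(j,k) ∧ H(k))) ∧ (∃p ∀m (¬D(m,p) ∨ ¬H(m)))
Pull the quantifiers to the front (each side's bound variable is not free in the other side):
  ∀i ∃k ∃j ∃p ∀m (D(i,i) ∧ D(j,k) ∧ H(k) ∧ (¬D(m,p) ∨ ¬H(m)))
The quantifier ∀i sits under an even number of negations (counting the antecedent side of each →), so it remains universal.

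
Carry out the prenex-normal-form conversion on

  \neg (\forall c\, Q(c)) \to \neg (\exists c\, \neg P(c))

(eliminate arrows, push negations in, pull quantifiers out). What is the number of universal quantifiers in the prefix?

Rewrite implications/biconditionals: A → B as ¬A ∨ B.
  \neg \neg (\forall c\, Q(c)) \lor \neg (\exists c\, \neg P(c))
Move each ¬ inward, flipping quantifiers it crosses:
  (\forall c\, Q(c)) \lor (\forall c\, P(c))
Give each quantifier a distinct variable: c↦x.
  (\forall c\, Q(c)) \lor (\forall x\, P(x))
Pull the quantifiers to the front (each side's bound variable is not free in the other side):
  \forall c\, \forall x\, (Q(c) \lor P(x))
The prefix is \forall c \forall x: 2 universal, 0 existential.

2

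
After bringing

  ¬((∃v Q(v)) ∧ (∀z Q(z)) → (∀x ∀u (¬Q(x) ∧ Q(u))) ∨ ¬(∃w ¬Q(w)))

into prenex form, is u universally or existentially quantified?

existential

Eliminate → and ↔ using ¬ and ∨.
  ¬(¬((∃v Q(v)) ∧ (∀z Q(z))) ∨ (∀x ∀u (¬Q(x) ∧ Q(u))) ∨ ¬(∃w ¬Q(w)))
Push ¬ through the quantifiers and connectives to reach negation normal form:
  (∃v Q(v)) ∧ (∀z Q(z)) ∧ (∃x ∃u (Q(x) ∨ ¬Q(u))) ∧ (∃w ¬Q(w))
All bound variables are already distinct, so no renaming is needed.
Finally move all quantifiers to the prefix:
  ∃v ∀z ∃x ∃u ∃w (Q(v) ∧ Q(z) ∧ (Q(x) ∨ ¬Q(u)) ∧ ¬Q(w))
The quantifier ∀u sits under an odd number of negations (counting the antecedent side of each →), so it flips to ∃u.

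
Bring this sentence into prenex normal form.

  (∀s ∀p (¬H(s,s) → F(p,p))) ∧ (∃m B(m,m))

∀s ∀p ∃m ((H(s,s) ∨ F(p,p)) ∧ B(m,m))

First replace A → B with ¬A ∨ B.
  (∀s ∀p (¬¬H(s,s) ∨ F(p,p))) ∧ (∃m B(m,m))
Push ¬ through the quantifiers and connectives to reach negation normal form:
  (∀s ∀p (H(s,s) ∨ F(p,p))) ∧ (∃m B(m,m))
All bound variables are already distinct, so no renaming is needed.
Pull the quantifiers to the front (each side's bound variable is not free in the other side):
  ∀s ∀p ∃m ((H(s,s) ∨ F(p,p)) ∧ B(m,m))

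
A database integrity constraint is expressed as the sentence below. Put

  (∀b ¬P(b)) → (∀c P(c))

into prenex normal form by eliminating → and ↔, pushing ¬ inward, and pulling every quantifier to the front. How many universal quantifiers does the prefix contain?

1

Rewrite implications/biconditionals: A → B as ¬A ∨ B.
  ¬(∀b ¬P(b)) ∨ (∀c P(c))
Move each ¬ inward, flipping quantifiers it crosses:
  (∃b P(b)) ∨ (∀c P(c))
All bound variables are already distinct, so no renaming is needed.
Extract every quantifier outward, since the variables are now distinct and don't occur free across branches:
  ∃b ∀c (P(b) ∨ P(c))
The prefix is ∃b ∀c: 1 universal, 1 existential.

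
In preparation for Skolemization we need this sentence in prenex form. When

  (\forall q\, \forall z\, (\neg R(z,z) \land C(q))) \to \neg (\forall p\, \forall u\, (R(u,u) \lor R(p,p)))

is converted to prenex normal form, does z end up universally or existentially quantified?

existential

Eliminate → and ↔ using ¬ and ∨.
  \neg (\forall q\, \forall z\, (\neg R(z,z) \land C(q))) \lor \neg (\forall p\, \forall u\, (R(u,u) \lor R(p,p)))
Push ¬ through the quantifiers and connectives to reach negation normal form:
  (\exists q\, \exists z\, (R(z,z) \lor \neg C(q))) \lor (\exists p\, \exists u\, (\neg R(u,u) \land \neg R(p,p)))
All bound variables are already distinct, so no renaming is needed.
Pull the quantifiers to the front (each side's bound variable is not free in the other side):
  \exists q\, \exists z\, \exists p\, \exists u\, (R(z,z) \lor \neg C(q) \lor \neg R(u,u) \land \neg R(p,p))
The quantifier \forall z sits under an odd number of negations (counting the antecedent side of each →), so it flips to \exists z.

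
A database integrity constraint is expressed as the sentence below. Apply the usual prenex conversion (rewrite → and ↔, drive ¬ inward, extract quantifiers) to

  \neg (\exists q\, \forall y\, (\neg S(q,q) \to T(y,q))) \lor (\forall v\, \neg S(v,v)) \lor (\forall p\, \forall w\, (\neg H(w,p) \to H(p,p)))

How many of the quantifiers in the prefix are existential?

Eliminate → and ↔ using ¬ and ∨.
  \neg (\exists q\, \forall y\, (\neg \neg S(q,q) \lor T(y,q))) \lor (\forall v\, \neg S(v,v)) \lor (\forall p\, \forall w\, (\neg \neg H(w,p) \lor H(p,p)))
Move each ¬ inward, flipping quantifiers it crosses:
  (\forall q\, \exists y\, (\neg S(q,q) \land \neg T(y,q))) \lor (\forall v\, \neg S(v,v)) \lor (\forall p\, \forall w\, (H(w,p) \lor H(p,p)))
All bound variables are already distinct, so no renaming is needed.
Pull the quantifiers to the front (each side's bound variable is not free in the other side):
  \forall q\, \exists y\, \forall v\, \forall p\, \forall w\, (\neg S(q,q) \land \neg T(y,q) \lor \neg S(v,v) \lor H(w,p) \lor H(p,p))
The prefix is \forall q \exists y \forall v \forall p \forall w: 4 universal, 1 existential.

1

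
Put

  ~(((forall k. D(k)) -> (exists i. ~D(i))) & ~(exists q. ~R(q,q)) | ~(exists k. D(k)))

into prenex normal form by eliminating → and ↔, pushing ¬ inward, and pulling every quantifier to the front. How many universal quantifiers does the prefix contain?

2

First replace A → B with ¬A ∨ B.
  ~((~(forall k. D(k)) | (exists i. ~D(i))) & ~(exists q. ~R(q,q)) | ~(exists k. D(k)))
Drive negations inward (¬∀x A ≡ ∃x ¬A, ¬∃x A ≡ ∀x ¬A, De Morgan for ∧/∨):
  ((forall k. D(k)) & (forall i. D(i)) | (exists q. ~R(q,q))) & (exists k. D(k))
Rename bound variables to avoid capture: k↦r.
  ((forall k. D(k)) & (forall i. D(i)) | (exists q. ~R(q,q))) & (exists r. D(r))
Pull the quantifiers to the front (each side's bound variable is not free in the other side):
  forall k. forall i. exists q. exists r. ((D(k) & D(i) | ~R(q,q)) & D(r))
The prefix is forall k forall i exists q exists r: 2 universal, 2 existential.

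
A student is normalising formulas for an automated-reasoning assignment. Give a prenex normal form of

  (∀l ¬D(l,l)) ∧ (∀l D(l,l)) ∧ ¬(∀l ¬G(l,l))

∀l ∀x1 ∃w1 (¬D(l,l) ∧ D(x1,x1) ∧ G(w1,w1))

Drive negations inward (¬∀x A ≡ ∃x ¬A, ¬∃x A ≡ ∀x ¬A, De Morgan for ∧/∨):
  (∀l ¬D(l,l)) ∧ (∀l D(l,l)) ∧ (∃l G(l,l))
Give each quantifier a distinct variable: l↦x1, l↦w1.
  (∀l ¬D(l,l)) ∧ (∀x1 D(x1,x1)) ∧ (∃w1 G(w1,w1))
Pull the quantifiers to the front (each side's bound variable is not free in the other side):
  ∀l ∀x1 ∃w1 (¬D(l,l) ∧ D(x1,x1) ∧ G(w1,w1))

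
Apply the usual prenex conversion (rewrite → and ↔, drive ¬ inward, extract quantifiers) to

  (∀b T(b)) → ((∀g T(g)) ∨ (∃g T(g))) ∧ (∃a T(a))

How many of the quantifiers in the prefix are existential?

3

Eliminate → and ↔ using ¬ and ∨.
  ¬(∀b T(b)) ∨ ((∀g T(g)) ∨ (∃g T(g))) ∧ (∃a T(a))
Move each ¬ inward, flipping quantifiers it crosses:
  (∃b ¬T(b)) ∨ ((∀g T(g)) ∨ (∃g T(g))) ∧ (∃a T(a))
Standardize variables apart so no two quantifiers bind the same name: g↦x.
  (∃b ¬T(b)) ∨ ((∀g T(g)) ∨ (∃x T(x))) ∧ (∃a T(a))
Extract every quantifier outward, since the variables are now distinct and don't occur free across branches:
  ∃b ∀g ∃x ∃a (¬T(b) ∨ (T(g) ∨ T(x)) ∧ T(a))
The prefix is ∃b ∀g ∃x ∃a: 1 universal, 3 existential.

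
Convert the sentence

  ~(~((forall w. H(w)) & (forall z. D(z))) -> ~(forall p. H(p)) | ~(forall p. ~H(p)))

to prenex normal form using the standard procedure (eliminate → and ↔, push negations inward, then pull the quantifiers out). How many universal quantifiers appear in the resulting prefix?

Rewrite implications/biconditionals: A → B as ¬A ∨ B.
  ~(~~((forall w. H(w)) & (forall z. D(z))) | ~(forall p. H(p)) | ~(forall p. ~H(p)))
Push ¬ through the quantifiers and connectives to reach negation normal form:
  ((exists w. ~H(w)) | (exists z. ~D(z))) & (forall p. H(p)) & (forall p. ~H(p))
Standardize variables apart so no two quantifiers bind the same name: p↦u.
  ((exists w. ~H(w)) | (exists z. ~D(z))) & (forall p. H(p)) & (forall u. ~H(u))
Finally move all quantifiers to the prefix:
  exists w. exists z. forall p. forall u. ((~H(w) | ~D(z)) & H(p) & ~H(u))
The prefix is exists w exists z forall p forall u: 2 universal, 2 existential.

2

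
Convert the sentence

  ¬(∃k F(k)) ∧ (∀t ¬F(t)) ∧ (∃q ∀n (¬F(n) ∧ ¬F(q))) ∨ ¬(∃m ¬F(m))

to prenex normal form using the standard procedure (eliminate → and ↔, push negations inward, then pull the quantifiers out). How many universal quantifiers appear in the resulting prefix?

Move each ¬ inward, flipping quantifiers it crosses:
  (∀k ¬F(k)) ∧ (∀t ¬F(t)) ∧ (∃q ∀n (¬F(n) ∧ ¬F(q))) ∨ (∀m F(m))
Pull the quantifiers to the front (each side's bound variable is not free in the other side):
  ∀k ∀t ∃q ∀n ∀m (¬F(k) ∧ ¬F(t) ∧ ¬F(n) ∧ ¬F(q) ∨ F(m))
The prefix is ∀k ∀t ∃q ∀n ∀m: 4 universal, 1 existential.

4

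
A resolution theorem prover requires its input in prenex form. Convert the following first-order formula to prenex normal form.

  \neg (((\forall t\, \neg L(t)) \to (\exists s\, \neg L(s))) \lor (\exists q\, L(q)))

\forall t\, \forall s\, \forall q\, (\neg L(t) \land L(s) \land \neg L(q))

Eliminate → and ↔ using ¬ and ∨.
  \neg (\neg (\forall t\, \neg L(t)) \lor (\exists s\, \neg L(s)) \lor (\exists q\, L(q)))
Move each ¬ inward, flipping quantifiers it crosses:
  (\forall t\, \neg L(t)) \land (\forall s\, L(s)) \land (\forall q\, \neg L(q))
Finally move all quantifiers to the prefix:
  \forall t\, \forall s\, \forall q\, (\neg L(t) \land L(s) \land \neg L(q))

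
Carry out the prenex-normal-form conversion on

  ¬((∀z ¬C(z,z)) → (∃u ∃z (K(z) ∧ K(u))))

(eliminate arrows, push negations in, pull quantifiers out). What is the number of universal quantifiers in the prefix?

Rewrite implications/biconditionals: A → B as ¬A ∨ B.
  ¬(¬(∀z ¬C(z,z)) ∨ (∃u ∃z (K(z) ∧ K(u))))
Move each ¬ inward, flipping quantifiers it crosses:
  (∀z ¬C(z,z)) ∧ (∀u ∀z (¬K(z) ∨ ¬K(u)))
Rename bound variables to avoid capture: z↦u1.
  (∀z ¬C(z,z)) ∧ (∀u ∀u1 (¬K(u1) ∨ ¬K(u)))
Extract every quantifier outward, since the variables are now distinct and don't occur free across branches:
  ∀z ∀u ∀u1 (¬C(z,z) ∧ (¬K(u1) ∨ ¬K(u)))
The prefix is ∀z ∀u ∀u1: 3 universal, 0 existential.

3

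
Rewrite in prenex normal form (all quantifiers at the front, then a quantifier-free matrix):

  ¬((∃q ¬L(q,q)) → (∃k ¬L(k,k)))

Rewrite implications/biconditionals: A → B as ¬A ∨ B.
  ¬(¬(∃q ¬L(q,q)) ∨ (∃k ¬L(k,k)))
Move each ¬ inward, flipping quantifiers it crosses:
  (∃q ¬L(q,q)) ∧ (∀k L(k,k))
All bound variables are already distinct, so no renaming is needed.
Finally move all quantifiers to the prefix:
  ∃q ∀k (¬L(q,q) ∧ L(k,k))

∃q ∀k (¬L(q,q) ∧ L(k,k))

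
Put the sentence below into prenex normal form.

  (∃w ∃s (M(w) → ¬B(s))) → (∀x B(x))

∀w ∀s ∀x (M(w) ∧ B(s) ∨ B(x))

Eliminate → and ↔ using ¬ and ∨.
  ¬(∃w ∃s (¬M(w) ∨ ¬B(s))) ∨ (∀x B(x))
Drive negations inward (¬∀x A ≡ ∃x ¬A, ¬∃x A ≡ ∀x ¬A, De Morgan for ∧/∨):
  (∀w ∀s (M(w) ∧ B(s))) ∨ (∀x B(x))
Finally move all quantifiers to the prefix:
  ∀w ∀s ∀x (M(w) ∧ B(s) ∨ B(x))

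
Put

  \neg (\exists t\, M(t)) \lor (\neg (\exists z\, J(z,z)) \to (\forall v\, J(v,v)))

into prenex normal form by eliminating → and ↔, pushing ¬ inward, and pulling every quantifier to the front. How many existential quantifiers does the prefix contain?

1

Eliminate → and ↔ using ¬ and ∨.
  \neg (\exists t\, M(t)) \lor \neg \neg (\exists z\, J(z,z)) \lor (\forall v\, J(v,v))
Drive negations inward (¬∀x A ≡ ∃x ¬A, ¬∃x A ≡ ∀x ¬A, De Morgan for ∧/∨):
  (\forall t\, \neg M(t)) \lor (\exists z\, J(z,z)) \lor (\forall v\, J(v,v))
All bound variables are already distinct, so no renaming is needed.
Extract every quantifier outward, since the variables are now distinct and don't occur free across branches:
  \forall t\, \exists z\, \forall v\, (\neg M(t) \lor J(z,z) \lor J(v,v))
The prefix is \forall t \exists z \forall v: 2 universal, 1 existential.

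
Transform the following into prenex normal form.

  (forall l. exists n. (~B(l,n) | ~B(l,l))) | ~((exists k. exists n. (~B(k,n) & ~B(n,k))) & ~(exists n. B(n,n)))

forall l. exists n. forall k. forall t. exists u1. (~B(l,n) | ~B(l,l) | B(k,t) | B(t,k) | B(u1,u1))

Drive negations inward (¬∀x A ≡ ∃x ¬A, ¬∃x A ≡ ∀x ¬A, De Morgan for ∧/∨):
  (forall l. exists n. (~B(l,n) | ~B(l,l))) | (forall k. forall n. (B(k,n) | B(n,k))) | (exists n. B(n,n))
Rename bound variables to avoid capture: n↦t, n↦u1.
  (forall l. exists n. (~B(l,n) | ~B(l,l))) | (forall k. forall t. (B(k,t) | B(t,k))) | (exists u1. B(u1,u1))
Finally move all quantifiers to the prefix:
  forall l. exists n. forall k. forall t. exists u1. (~B(l,n) | ~B(l,l) | B(k,t) | B(t,k) | B(u1,u1))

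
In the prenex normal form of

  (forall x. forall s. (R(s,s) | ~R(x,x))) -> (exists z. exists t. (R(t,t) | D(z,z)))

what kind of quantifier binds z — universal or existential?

Rewrite implications/biconditionals: A → B as ¬A ∨ B.
  ~(forall x. forall s. (R(s,s) | ~R(x,x))) | (exists z. exists t. (R(t,t) | D(z,z)))
Move each ¬ inward, flipping quantifiers it crosses:
  (exists x. exists s. (~R(s,s) & R(x,x))) | (exists z. exists t. (R(t,t) | D(z,z)))
Pull the quantifiers to the front (each side's bound variable is not free in the other side):
  exists x. exists s. exists z. exists t. (~R(s,s) & R(x,x) | R(t,t) | D(z,z))
The quantifier exists z sits under an even number of negations (counting the antecedent side of each →), so it remains existential.

existential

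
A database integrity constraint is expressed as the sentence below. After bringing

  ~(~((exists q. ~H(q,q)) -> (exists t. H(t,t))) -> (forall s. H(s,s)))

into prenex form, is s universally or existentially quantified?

existential

Eliminate → and ↔ using ¬ and ∨.
  ~(~~(~(exists q. ~H(q,q)) | (exists t. H(t,t))) | (forall s. H(s,s)))
Drive negations inward (¬∀x A ≡ ∃x ¬A, ¬∃x A ≡ ∀x ¬A, De Morgan for ∧/∨):
  (exists q. ~H(q,q)) & (forall t. ~H(t,t)) & (exists s. ~H(s,s))
All bound variables are already distinct, so no renaming is needed.
Pull the quantifiers to the front (each side's bound variable is not free in the other side):
  exists q. forall t. exists s. (~H(q,q) & ~H(t,t) & ~H(s,s))
The quantifier forall s sits under an odd number of negations (counting the antecedent side of each →), so it flips to exists s.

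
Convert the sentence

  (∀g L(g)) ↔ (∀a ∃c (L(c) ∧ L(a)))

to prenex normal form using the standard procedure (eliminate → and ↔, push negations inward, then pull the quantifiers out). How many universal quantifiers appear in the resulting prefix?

Eliminate → and ↔ using ¬ and ∨; A ↔ B as (¬A ∨ B) ∧ (¬B ∨ A).
  (¬(∀g L(g)) ∨ (∀a ∃c (L(c) ∧ L(a)))) ∧ (¬(∀a ∃c (L(c) ∧ L(a))) ∨ (∀g L(g)))
Drive negations inward (¬∀x A ≡ ∃x ¬A, ¬∃x A ≡ ∀x ¬A, De Morgan for ∧/∨):
  ((∃g ¬L(g)) ∨ (∀a ∃c (L(c) ∧ L(a)))) ∧ ((∃a ∀c (¬L(c) ∨ ¬L(a))) ∨ (∀g L(g)))
Give each quantifier a distinct variable: a↦y, c↦q, g↦p.
  ((∃g ¬L(g)) ∨ (∀a ∃c (L(c) ∧ L(a)))) ∧ ((∃y ∀q (¬L(q) ∨ ¬L(y))) ∨ (∀p L(p)))
Pull the quantifiers to the front (each side's bound variable is not free in the other side):
  ∃g ∀a ∃c ∃y ∀q ∀p ((¬L(g) ∨ L(c) ∧ L(a)) ∧ (¬L(q) ∨ ¬L(y) ∨ L(p)))
The prefix is ∃g ∀a ∃c ∃y ∀q ∀p: 3 universal, 3 existential.

3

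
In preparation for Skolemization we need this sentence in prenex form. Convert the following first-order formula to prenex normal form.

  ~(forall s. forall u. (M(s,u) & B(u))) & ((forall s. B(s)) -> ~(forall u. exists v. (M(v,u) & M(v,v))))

exists s. exists u. exists y. exists w1. forall v. ((~M(s,u) | ~B(u)) & (~B(y) | ~M(v,w1) | ~M(v,v)))

Rewrite implications/biconditionals: A → B as ¬A ∨ B.
  ~(forall s. forall u. (M(s,u) & B(u))) & (~(forall s. B(s)) | ~(forall u. exists v. (M(v,u) & M(v,v))))
Push ¬ through the quantifiers and connectives to reach negation normal form:
  (exists s. exists u. (~M(s,u) | ~B(u))) & ((exists s. ~B(s)) | (exists u. forall v. (~M(v,u) | ~M(v,v))))
Standardize variables apart so no two quantifiers bind the same name: s↦y, u↦w1.
  (exists s. exists u. (~M(s,u) | ~B(u))) & ((exists y. ~B(y)) | (exists w1. forall v. (~M(v,w1) | ~M(v,v))))
Pull the quantifiers to the front (each side's bound variable is not free in the other side):
  exists s. exists u. exists y. exists w1. forall v. ((~M(s,u) | ~B(u)) & (~B(y) | ~M(v,w1) | ~M(v,v)))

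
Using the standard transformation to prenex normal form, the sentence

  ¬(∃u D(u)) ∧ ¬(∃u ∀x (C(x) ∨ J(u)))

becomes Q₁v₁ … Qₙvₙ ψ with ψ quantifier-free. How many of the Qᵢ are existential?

1

Push ¬ through the quantifiers and connectives to reach negation normal form:
  (∀u ¬D(u)) ∧ (∀u ∃x (¬C(x) ∧ ¬J(u)))
Give each quantifier a distinct variable: u↦z1.
  (∀u ¬D(u)) ∧ (∀z1 ∃x (¬C(x) ∧ ¬J(z1)))
Extract every quantifier outward, since the variables are now distinct and don't occur free across branches:
  ∀u ∀z1 ∃x (¬D(u) ∧ ¬C(x) ∧ ¬J(z1))
The prefix is ∀u ∀z1 ∃x: 2 universal, 1 existential.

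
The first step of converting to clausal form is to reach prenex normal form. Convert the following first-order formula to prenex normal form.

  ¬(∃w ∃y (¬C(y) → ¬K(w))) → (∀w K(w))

∃w ∃y ∀v1 (C(y) ∨ ¬K(w) ∨ K(v1))

First replace A → B with ¬A ∨ B.
  ¬¬(∃w ∃y (¬¬C(y) ∨ ¬K(w))) ∨ (∀w K(w))
Move each ¬ inward, flipping quantifiers it crosses:
  (∃w ∃y (C(y) ∨ ¬K(w))) ∨ (∀w K(w))
Standardize variables apart so no two quantifiers bind the same name: w↦v1.
  (∃w ∃y (C(y) ∨ ¬K(w))) ∨ (∀v1 K(v1))
Extract every quantifier outward, since the variables are now distinct and don't occur free across branches:
  ∃w ∃y ∀v1 (C(y) ∨ ¬K(w) ∨ K(v1))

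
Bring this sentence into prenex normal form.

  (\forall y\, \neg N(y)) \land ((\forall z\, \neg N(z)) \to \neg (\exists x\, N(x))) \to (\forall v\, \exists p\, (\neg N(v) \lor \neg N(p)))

First replace A → B with ¬A ∨ B.
  \neg ((\forall y\, \neg N(y)) \land (\neg (\forall z\, \neg N(z)) \lor \neg (\exists x\, N(x)))) \lor (\forall v\, \exists p\, (\neg N(v) \lor \neg N(p)))
Drive negations inward (¬∀x A ≡ ∃x ¬A, ¬∃x A ≡ ∀x ¬A, De Morgan for ∧/∨):
  (\exists y\, N(y)) \lor (\forall z\, \neg N(z)) \land (\exists x\, N(x)) \lor (\forall v\, \exists p\, (\neg N(v) \lor \neg N(p)))
Extract every quantifier outward, since the variables are now distinct and don't occur free across branches:
  \exists y\, \forall z\, \exists x\, \forall v\, \exists p\, (N(y) \lor \neg N(z) \land N(x) \lor \neg N(v) \lor \neg N(p))

\exists y\, \forall z\, \exists x\, \forall v\, \exists p\, (N(y) \lor \neg N(z) \land N(x) \lor \neg N(v) \lor \neg N(p))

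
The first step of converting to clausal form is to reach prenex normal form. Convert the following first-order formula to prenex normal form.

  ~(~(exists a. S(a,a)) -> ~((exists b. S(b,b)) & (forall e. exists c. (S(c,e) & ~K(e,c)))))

Eliminate → and ↔ using ¬ and ∨.
  ~(~~(exists a. S(a,a)) | ~((exists b. S(b,b)) & (forall e. exists c. (S(c,e) & ~K(e,c)))))
Push ¬ through the quantifiers and connectives to reach negation normal form:
  (forall a. ~S(a,a)) & (exists b. S(b,b)) & (forall e. exists c. (S(c,e) & ~K(e,c)))
Finally move all quantifiers to the prefix:
  forall a. exists b. forall e. exists c. (~S(a,a) & S(b,b) & S(c,e) & ~K(e,c))

forall a. exists b. forall e. exists c. (~S(a,a) & S(b,b) & S(c,e) & ~K(e,c))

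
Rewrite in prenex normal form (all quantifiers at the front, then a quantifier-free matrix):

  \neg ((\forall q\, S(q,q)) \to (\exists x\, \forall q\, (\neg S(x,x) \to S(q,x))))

Eliminate → and ↔ using ¬ and ∨.
  \neg (\neg (\forall q\, S(q,q)) \lor (\exists x\, \forall q\, (\neg \neg S(x,x) \lor S(q,x))))
Move each ¬ inward, flipping quantifiers it crosses:
  (\forall q\, S(q,q)) \land (\forall x\, \exists q\, (\neg S(x,x) \land \neg S(q,x)))
Standardize variables apart so no two quantifiers bind the same name: q↦v.
  (\forall q\, S(q,q)) \land (\forall x\, \exists v\, (\neg S(x,x) \land \neg S(v,x)))
Finally move all quantifiers to the prefix:
  \forall q\, \forall x\, \exists v\, (S(q,q) \land \neg S(x,x) \land \neg S(v,x))

\forall q\, \forall x\, \exists v\, (S(q,q) \land \neg S(x,x) \land \neg S(v,x))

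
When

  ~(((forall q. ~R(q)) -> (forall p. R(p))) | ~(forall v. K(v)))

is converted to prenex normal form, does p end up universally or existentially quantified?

First replace A → B with ¬A ∨ B.
  ~(~(forall q. ~R(q)) | (forall p. R(p)) | ~(forall v. K(v)))
Move each ¬ inward, flipping quantifiers it crosses:
  (forall q. ~R(q)) & (exists p. ~R(p)) & (forall v. K(v))
Extract every quantifier outward, since the variables are now distinct and don't occur free across branches:
  forall q. exists p. forall v. (~R(q) & ~R(p) & K(v))
The quantifier forall p sits under an odd number of negations (counting the antecedent side of each →), so it flips to exists p.

existential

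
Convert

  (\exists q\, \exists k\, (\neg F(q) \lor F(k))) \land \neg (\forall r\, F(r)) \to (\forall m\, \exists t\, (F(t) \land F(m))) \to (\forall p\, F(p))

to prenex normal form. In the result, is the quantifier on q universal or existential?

Eliminate → and ↔ using ¬ and ∨.
  \neg ((\exists q\, \exists k\, (\neg F(q) \lor F(k))) \land \neg (\forall r\, F(r))) \lor \neg (\forall m\, \exists t\, (F(t) \land F(m))) \lor (\forall p\, F(p))
Move each ¬ inward, flipping quantifiers it crosses:
  (\forall q\, \forall k\, (F(q) \land \neg F(k))) \lor (\forall r\, F(r)) \lor (\exists m\, \forall t\, (\neg F(t) \lor \neg F(m))) \lor (\forall p\, F(p))
Extract every quantifier outward, since the variables are now distinct and don't occur free across branches:
  \forall q\, \forall k\, \forall r\, \exists m\, \forall t\, \forall p\, (F(q) \land \neg F(k) \lor F(r) \lor \neg F(t) \lor \neg F(m) \lor F(p))
The quantifier \exists q sits under an odd number of negations (counting the antecedent side of each →), so it flips to \forall q.

universal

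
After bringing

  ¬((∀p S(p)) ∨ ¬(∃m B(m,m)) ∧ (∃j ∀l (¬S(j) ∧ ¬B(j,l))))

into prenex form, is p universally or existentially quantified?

existential

Move each ¬ inward, flipping quantifiers it crosses:
  (∃p ¬S(p)) ∧ ((∃m B(m,m)) ∨ (∀j ∃l (S(j) ∨ B(j,l))))
All bound variables are already distinct, so no renaming is needed.
Finally move all quantifiers to the prefix:
  ∃p ∃m ∀j ∃l (¬S(p) ∧ (B(m,m) ∨ S(j) ∨ B(j,l)))
The quantifier ∀p sits under an odd number of negations, so it flips to ∃p.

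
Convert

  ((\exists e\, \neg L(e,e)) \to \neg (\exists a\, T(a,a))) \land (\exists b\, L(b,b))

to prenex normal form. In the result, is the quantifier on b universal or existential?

Rewrite implications/biconditionals: A → B as ¬A ∨ B.
  (\neg (\exists e\, \neg L(e,e)) \lor \neg (\exists a\, T(a,a))) \land (\exists b\, L(b,b))
Push ¬ through the quantifiers and connectives to reach negation normal form:
  ((\forall e\, L(e,e)) \lor (\forall a\, \neg T(a,a))) \land (\exists b\, L(b,b))
Pull the quantifiers to the front (each side's bound variable is not free in the other side):
  \forall e\, \forall a\, \exists b\, ((L(e,e) \lor \neg T(a,a)) \land L(b,b))
The quantifier \exists b sits under an even number of negations (counting the antecedent side of each →), so it remains existential.

existential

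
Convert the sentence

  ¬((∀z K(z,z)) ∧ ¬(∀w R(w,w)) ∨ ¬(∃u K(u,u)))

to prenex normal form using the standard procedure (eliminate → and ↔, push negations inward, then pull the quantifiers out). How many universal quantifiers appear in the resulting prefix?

Move each ¬ inward, flipping quantifiers it crosses:
  ((∃z ¬K(z,z)) ∨ (∀w R(w,w))) ∧ (∃u K(u,u))
All bound variables are already distinct, so no renaming is needed.
Extract every quantifier outward, since the variables are now distinct and don't occur free across branches:
  ∃z ∀w ∃u ((¬K(z,z) ∨ R(w,w)) ∧ K(u,u))
The prefix is ∃z ∀w ∃u: 1 universal, 2 existential.

1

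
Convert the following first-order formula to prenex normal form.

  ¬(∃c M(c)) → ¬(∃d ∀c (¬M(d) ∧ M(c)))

First replace A → B with ¬A ∨ B.
  ¬¬(∃c M(c)) ∨ ¬(∃d ∀c (¬M(d) ∧ M(c)))
Drive negations inward (¬∀x A ≡ ∃x ¬A, ¬∃x A ≡ ∀x ¬A, De Morgan for ∧/∨):
  (∃c M(c)) ∨ (∀d ∃c (M(d) ∨ ¬M(c)))
Rename bound variables to avoid capture: c↦z.
  (∃c M(c)) ∨ (∀d ∃z (M(d) ∨ ¬M(z)))
Finally move all quantifiers to the prefix:
  ∃c ∀d ∃z (M(c) ∨ M(d) ∨ ¬M(z))

∃c ∀d ∃z (M(c) ∨ M(d) ∨ ¬M(z))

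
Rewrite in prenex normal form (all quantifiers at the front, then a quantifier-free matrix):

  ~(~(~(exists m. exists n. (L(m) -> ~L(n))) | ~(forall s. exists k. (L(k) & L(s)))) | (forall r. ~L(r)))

forall m. forall n. exists s. forall k. exists r. ((L(m) & L(n) | ~L(k) | ~L(s)) & L(r))

First replace A → B with ¬A ∨ B.
  ~(~(~(exists m. exists n. (~L(m) | ~L(n))) | ~(forall s. exists k. (L(k) & L(s)))) | (forall r. ~L(r)))
Push ¬ through the quantifiers and connectives to reach negation normal form:
  ((forall m. forall n. (L(m) & L(n))) | (exists s. forall k. (~L(k) | ~L(s)))) & (exists r. L(r))
All bound variables are already distinct, so no renaming is needed.
Finally move all quantifiers to the prefix:
  forall m. forall n. exists s. forall k. exists r. ((L(m) & L(n) | ~L(k) | ~L(s)) & L(r))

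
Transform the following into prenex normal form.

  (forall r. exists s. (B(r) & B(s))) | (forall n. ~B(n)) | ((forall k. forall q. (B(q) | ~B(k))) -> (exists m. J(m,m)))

First replace A → B with ¬A ∨ B.
  (forall r. exists s. (B(r) & B(s))) | (forall n. ~B(n)) | ~(forall k. forall q. (B(q) | ~B(k))) | (exists m. J(m,m))
Drive negations inward (¬∀x A ≡ ∃x ¬A, ¬∃x A ≡ ∀x ¬A, De Morgan for ∧/∨):
  (forall r. exists s. (B(r) & B(s))) | (forall n. ~B(n)) | (exists k. exists q. (~B(q) & B(k))) | (exists m. J(m,m))
Pull the quantifiers to the front (each side's bound variable is not free in the other side):
  forall r. exists s. forall n. exists k. exists q. exists m. (B(r) & B(s) | ~B(n) | ~B(q) & B(k) | J(m,m))

forall r. exists s. forall n. exists k. exists q. exists m. (B(r) & B(s) | ~B(n) | ~B(q) & B(k) | J(m,m))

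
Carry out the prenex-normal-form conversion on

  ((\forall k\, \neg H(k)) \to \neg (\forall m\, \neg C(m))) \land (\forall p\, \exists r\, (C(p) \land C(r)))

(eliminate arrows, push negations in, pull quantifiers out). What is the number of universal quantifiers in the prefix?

Eliminate → and ↔ using ¬ and ∨.
  (\neg (\forall k\, \neg H(k)) \lor \neg (\forall m\, \neg C(m))) \land (\forall p\, \exists r\, (C(p) \land C(r)))
Drive negations inward (¬∀x A ≡ ∃x ¬A, ¬∃x A ≡ ∀x ¬A, De Morgan for ∧/∨):
  ((\exists k\, H(k)) \lor (\exists m\, C(m))) \land (\forall p\, \exists r\, (C(p) \land C(r)))
All bound variables are already distinct, so no renaming is needed.
Extract every quantifier outward, since the variables are now distinct and don't occur free across branches:
  \exists k\, \exists m\, \forall p\, \exists r\, ((H(k) \lor C(m)) \land C(p) \land C(r))
The prefix is \exists k \exists m \forall p \exists r: 1 universal, 3 existential.

1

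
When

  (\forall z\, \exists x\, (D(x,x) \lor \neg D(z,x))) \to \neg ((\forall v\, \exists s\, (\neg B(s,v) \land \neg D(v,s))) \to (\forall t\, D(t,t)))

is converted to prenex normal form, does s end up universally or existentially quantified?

existential

First replace A → B with ¬A ∨ B.
  \neg (\forall z\, \exists x\, (D(x,x) \lor \neg D(z,x))) \lor \neg (\neg (\forall v\, \exists s\, (\neg B(s,v) \land \neg D(v,s))) \lor (\forall t\, D(t,t)))
Push ¬ through the quantifiers and connectives to reach negation normal form:
  (\exists z\, \forall x\, (\neg D(x,x) \land D(z,x))) \lor (\forall v\, \exists s\, (\neg B(s,v) \land \neg D(v,s))) \land (\exists t\, \neg D(t,t))
Finally move all quantifiers to the prefix:
  \exists z\, \forall x\, \forall v\, \exists s\, \exists t\, (\neg D(x,x) \land D(z,x) \lor \neg B(s,v) \land \neg D(v,s) \land \neg D(t,t))
The quantifier \exists s sits under an even number of negations (counting the antecedent side of each →), so it remains existential.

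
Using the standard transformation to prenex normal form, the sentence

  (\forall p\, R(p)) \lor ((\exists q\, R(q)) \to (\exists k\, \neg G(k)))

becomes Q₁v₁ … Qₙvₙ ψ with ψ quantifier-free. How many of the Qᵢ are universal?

Rewrite implications/biconditionals: A → B as ¬A ∨ B.
  (\forall p\, R(p)) \lor \neg (\exists q\, R(q)) \lor (\exists k\, \neg G(k))
Move each ¬ inward, flipping quantifiers it crosses:
  (\forall p\, R(p)) \lor (\forall q\, \neg R(q)) \lor (\exists k\, \neg G(k))
Extract every quantifier outward, since the variables are now distinct and don't occur free across branches:
  \forall p\, \forall q\, \exists k\, (R(p) \lor \neg R(q) \lor \neg G(k))
The prefix is \forall p \forall q \exists k: 2 universal, 1 existential.

2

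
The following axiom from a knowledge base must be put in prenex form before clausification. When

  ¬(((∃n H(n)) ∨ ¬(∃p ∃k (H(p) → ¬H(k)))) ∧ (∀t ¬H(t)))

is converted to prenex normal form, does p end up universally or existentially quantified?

First replace A → B with ¬A ∨ B.
  ¬(((∃n H(n)) ∨ ¬(∃p ∃k (¬H(p) ∨ ¬H(k)))) ∧ (∀t ¬H(t)))
Drive negations inward (¬∀x A ≡ ∃x ¬A, ¬∃x A ≡ ∀x ¬A, De Morgan for ∧/∨):
  (∀n ¬H(n)) ∧ (∃p ∃k (¬H(p) ∨ ¬H(k))) ∨ (∃t H(t))
Extract every quantifier outward, since the variables are now distinct and don't occur free across branches:
  ∀n ∃p ∃k ∃t (¬H(n) ∧ (¬H(p) ∨ ¬H(k)) ∨ H(t))
The quantifier ∃p sits under an even number of negations (counting the antecedent side of each →), so it remains existential.

existential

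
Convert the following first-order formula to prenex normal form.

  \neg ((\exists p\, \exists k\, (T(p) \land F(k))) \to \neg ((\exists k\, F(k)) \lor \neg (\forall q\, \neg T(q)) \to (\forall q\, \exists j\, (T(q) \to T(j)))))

\exists p\, \exists k\, \forall z1\, \forall q\, \forall v1\, \exists j\, (T(p) \land F(k) \land (\neg F(z1) \land \neg T(q) \lor \neg T(v1) \lor T(j)))

Rewrite implications/biconditionals: A → B as ¬A ∨ B.
  \neg (\neg (\exists p\, \exists k\, (T(p) \land F(k))) \lor \neg (\neg ((\exists k\, F(k)) \lor \neg (\forall q\, \neg T(q))) \lor (\forall q\, \exists j\, (\neg T(q) \lor T(j)))))
Push ¬ through the quantifiers and connectives to reach negation normal form:
  (\exists p\, \exists k\, (T(p) \land F(k))) \land ((\forall k\, \neg F(k)) \land (\forall q\, \neg T(q)) \lor (\forall q\, \exists j\, (\neg T(q) \lor T(j))))
Give each quantifier a distinct variable: k↦z1, q↦v1.
  (\exists p\, \exists k\, (T(p) \land F(k))) \land ((\forall z1\, \neg F(z1)) \land (\forall q\, \neg T(q)) \lor (\forall v1\, \exists j\, (\neg T(v1) \lor T(j))))
Pull the quantifiers to the front (each side's bound variable is not free in the other side):
  \exists p\, \exists k\, \forall z1\, \forall q\, \forall v1\, \exists j\, (T(p) \land F(k) \land (\neg F(z1) \land \neg T(q) \lor \neg T(v1) \lor T(j)))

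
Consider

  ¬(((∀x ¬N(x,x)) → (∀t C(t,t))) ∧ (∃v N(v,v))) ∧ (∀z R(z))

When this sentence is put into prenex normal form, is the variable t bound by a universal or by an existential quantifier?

existential

Rewrite implications/biconditionals: A → B as ¬A ∨ B.
  ¬((¬(∀x ¬N(x,x)) ∨ (∀t C(t,t))) ∧ (∃v N(v,v))) ∧ (∀z R(z))
Push ¬ through the quantifiers and connectives to reach negation normal form:
  ((∀x ¬N(x,x)) ∧ (∃t ¬C(t,t)) ∨ (∀v ¬N(v,v))) ∧ (∀z R(z))
All bound variables are already distinct, so no renaming is needed.
Finally move all quantifiers to the prefix:
  ∀x ∃t ∀v ∀z ((¬N(x,x) ∧ ¬C(t,t) ∨ ¬N(v,v)) ∧ R(z))
The quantifier ∀t sits under an odd number of negations (counting the antecedent side of each →), so it flips to ∃t.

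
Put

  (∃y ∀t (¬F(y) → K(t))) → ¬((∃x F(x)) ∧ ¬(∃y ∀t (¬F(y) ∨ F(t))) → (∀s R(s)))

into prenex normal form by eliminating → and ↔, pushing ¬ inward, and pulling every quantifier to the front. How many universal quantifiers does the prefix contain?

2

Rewrite implications/biconditionals: A → B as ¬A ∨ B.
  ¬(∃y ∀t (¬¬F(y) ∨ K(t))) ∨ ¬(¬((∃x F(x)) ∧ ¬(∃y ∀t (¬F(y) ∨ F(t)))) ∨ (∀s R(s)))
Move each ¬ inward, flipping quantifiers it crosses:
  (∀y ∃t (¬F(y) ∧ ¬K(t))) ∨ (∃x F(x)) ∧ (∀y ∃t (F(y) ∧ ¬F(t))) ∧ (∃s ¬R(s))
Give each quantifier a distinct variable: y↦a, t↦v.
  (∀y ∃t (¬F(y) ∧ ¬K(t))) ∨ (∃x F(x)) ∧ (∀a ∃v (F(a) ∧ ¬F(v))) ∧ (∃s ¬R(s))
Pull the quantifiers to the front (each side's bound variable is not free in the other side):
  ∀y ∃t ∃x ∀a ∃v ∃s (¬F(y) ∧ ¬K(t) ∨ F(x) ∧ F(a) ∧ ¬F(v) ∧ ¬R(s))
The prefix is ∀y ∃t ∃x ∀a ∃v ∃s: 2 universal, 4 existential.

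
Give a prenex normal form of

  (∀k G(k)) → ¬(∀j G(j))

Rewrite implications/biconditionals: A → B as ¬A ∨ B.
  ¬(∀k G(k)) ∨ ¬(∀j G(j))
Move each ¬ inward, flipping quantifiers it crosses:
  (∃k ¬G(k)) ∨ (∃j ¬G(j))
All bound variables are already distinct, so no renaming is needed.
Pull the quantifiers to the front (each side's bound variable is not free in the other side):
  ∃k ∃j (¬G(k) ∨ ¬G(j))

∃k ∃j (¬G(k) ∨ ¬G(j))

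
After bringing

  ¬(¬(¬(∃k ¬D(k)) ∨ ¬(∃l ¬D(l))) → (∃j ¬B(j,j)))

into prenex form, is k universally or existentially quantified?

existential

Rewrite implications/biconditionals: A → B as ¬A ∨ B.
  ¬(¬¬(¬(∃k ¬D(k)) ∨ ¬(∃l ¬D(l))) ∨ (∃j ¬B(j,j)))
Push ¬ through the quantifiers and connectives to reach negation normal form:
  (∃k ¬D(k)) ∧ (∃l ¬D(l)) ∧ (∀j B(j,j))
All bound variables are already distinct, so no renaming is needed.
Extract every quantifier outward, since the variables are now distinct and don't occur free across branches:
  ∃k ∃l ∀j (¬D(k) ∧ ¬D(l) ∧ B(j,j))
The quantifier ∃k sits under an even number of negations (counting the antecedent side of each →), so it remains existential.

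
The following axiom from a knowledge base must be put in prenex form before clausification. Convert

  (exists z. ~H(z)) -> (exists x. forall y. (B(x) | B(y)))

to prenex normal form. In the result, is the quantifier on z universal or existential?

Rewrite implications/biconditionals: A → B as ¬A ∨ B.
  ~(exists z. ~H(z)) | (exists x. forall y. (B(x) | B(y)))
Push ¬ through the quantifiers and connectives to reach negation normal form:
  (forall z. H(z)) | (exists x. forall y. (B(x) | B(y)))
Pull the quantifiers to the front (each side's bound variable is not free in the other side):
  forall z. exists x. forall y. (H(z) | B(x) | B(y))
The quantifier exists z sits under an odd number of negations (counting the antecedent side of each →), so it flips to forall z.

universal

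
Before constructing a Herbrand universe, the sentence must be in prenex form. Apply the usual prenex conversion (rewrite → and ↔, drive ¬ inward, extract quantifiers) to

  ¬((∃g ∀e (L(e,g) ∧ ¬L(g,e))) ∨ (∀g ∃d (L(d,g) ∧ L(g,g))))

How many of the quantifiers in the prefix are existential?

Drive negations inward (¬∀x A ≡ ∃x ¬A, ¬∃x A ≡ ∀x ¬A, De Morgan for ∧/∨):
  (∀g ∃e (¬L(e,g) ∨ L(g,e))) ∧ (∃g ∀d (¬L(d,g) ∨ ¬L(g,g)))
Rename bound variables to avoid capture: g↦y.
  (∀g ∃e (¬L(e,g) ∨ L(g,e))) ∧ (∃y ∀d (¬L(d,y) ∨ ¬L(y,y)))
Extract every quantifier outward, since the variables are now distinct and don't occur free across branches:
  ∀g ∃e ∃y ∀d ((¬L(e,g) ∨ L(g,e)) ∧ (¬L(d,y) ∨ ¬L(y,y)))
The prefix is ∀g ∃e ∃y ∀d: 2 universal, 2 existential.

2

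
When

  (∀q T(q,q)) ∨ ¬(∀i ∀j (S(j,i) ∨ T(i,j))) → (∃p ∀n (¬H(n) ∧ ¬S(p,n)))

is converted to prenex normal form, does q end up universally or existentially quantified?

existential

First replace A → B with ¬A ∨ B.
  ¬((∀q T(q,q)) ∨ ¬(∀i ∀j (S(j,i) ∨ T(i,j)))) ∨ (∃p ∀n (¬H(n) ∧ ¬S(p,n)))
Move each ¬ inward, flipping quantifiers it crosses:
  (∃q ¬T(q,q)) ∧ (∀i ∀j (S(j,i) ∨ T(i,j))) ∨ (∃p ∀n (¬H(n) ∧ ¬S(p,n)))
All bound variables are already distinct, so no renaming is needed.
Pull the quantifiers to the front (each side's bound variable is not free in the other side):
  ∃q ∀i ∀j ∃p ∀n (¬T(q,q) ∧ (S(j,i) ∨ T(i,j)) ∨ ¬H(n) ∧ ¬S(p,n))
The quantifier ∀q sits under an odd number of negations (counting the antecedent side of each →), so it flips to ∃q.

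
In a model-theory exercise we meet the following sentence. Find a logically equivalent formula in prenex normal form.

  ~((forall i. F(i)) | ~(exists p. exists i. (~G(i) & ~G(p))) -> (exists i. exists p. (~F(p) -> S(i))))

forall i. forall p. forall c. forall r. forall t. ((F(i) | G(c) | G(p)) & ~F(t) & ~S(r))

Rewrite implications/biconditionals: A → B as ¬A ∨ B.
  ~(~((forall i. F(i)) | ~(exists p. exists i. (~G(i) & ~G(p)))) | (exists i. exists p. (~~F(p) | S(i))))
Move each ¬ inward, flipping quantifiers it crosses:
  ((forall i. F(i)) | (forall p. forall i. (G(i) | G(p)))) & (forall i. forall p. (~F(p) & ~S(i)))
Rename bound variables to avoid capture: i↦c, i↦r, p↦t.
  ((forall i. F(i)) | (forall p. forall c. (G(c) | G(p)))) & (forall r. forall t. (~F(t) & ~S(r)))
Finally move all quantifiers to the prefix:
  forall i. forall p. forall c. forall r. forall t. ((F(i) | G(c) | G(p)) & ~F(t) & ~S(r))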